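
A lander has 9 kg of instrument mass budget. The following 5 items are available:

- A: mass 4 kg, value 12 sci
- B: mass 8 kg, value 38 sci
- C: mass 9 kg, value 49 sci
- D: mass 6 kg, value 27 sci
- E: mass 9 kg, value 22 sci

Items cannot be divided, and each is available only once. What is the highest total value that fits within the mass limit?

49 sci

This is a 0/1 knapsack; check combinations near the capacity.
- C: mass 9, value 49
- B: mass 8, value 38
- D: mass 6, value 27
Best: 49 sci.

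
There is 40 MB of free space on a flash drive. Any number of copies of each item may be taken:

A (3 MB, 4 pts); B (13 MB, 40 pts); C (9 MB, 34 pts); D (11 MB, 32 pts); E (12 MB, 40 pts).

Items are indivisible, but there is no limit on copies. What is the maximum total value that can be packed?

Best value-per-unit is C at 34/9; filling with it alone gives 4×34 = 136.
Optimal mix: 1×B + 3×C → size 40, value 142.

142 pts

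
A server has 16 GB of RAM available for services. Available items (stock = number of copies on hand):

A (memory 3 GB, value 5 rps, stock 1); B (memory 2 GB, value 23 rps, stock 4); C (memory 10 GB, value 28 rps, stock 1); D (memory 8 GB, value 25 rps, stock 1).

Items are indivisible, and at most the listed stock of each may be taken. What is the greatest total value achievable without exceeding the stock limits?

117 rps

Top feasible selections:
- 4×B + 1×D: memory 16, value 117
- 1×A + 4×B: memory 11, value 97
- 3×B + 1×C: memory 16, value 97
- 3×B + 1×D: memory 14, value 94
Best: 117 rps.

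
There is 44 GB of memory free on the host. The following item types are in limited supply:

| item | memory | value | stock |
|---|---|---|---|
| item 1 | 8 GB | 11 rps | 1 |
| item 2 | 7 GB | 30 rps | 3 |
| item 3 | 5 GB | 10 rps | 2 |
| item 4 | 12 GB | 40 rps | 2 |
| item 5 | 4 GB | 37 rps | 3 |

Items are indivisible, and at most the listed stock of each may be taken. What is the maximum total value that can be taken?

221 rps

Best selections within memory 44 and stock limits:
- 1×item 2 + 2×item 4 + 3×item 5: memory 43, value 221
- 2×item 2 + 1×item 3 + 1×item 4 + 3×item 5: memory 43, value 221
- 3×item 2 + 2×item 3 + 3×item 5: memory 43, value 221
- 1×item 1 + 3×item 2 + 3×item 5: memory 41, value 212
Best: 221 rps.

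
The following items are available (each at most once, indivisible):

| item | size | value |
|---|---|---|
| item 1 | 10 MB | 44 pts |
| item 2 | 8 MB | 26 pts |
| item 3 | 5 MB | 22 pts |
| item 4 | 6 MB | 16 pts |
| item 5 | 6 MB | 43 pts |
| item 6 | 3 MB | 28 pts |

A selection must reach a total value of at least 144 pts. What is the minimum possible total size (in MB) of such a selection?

Subsets with value ≥ 144, sorted by total size:
- item 1+item 3+item 4+item 5+item 6: size 30, value 153
- item 1+item 2+item 3+item 5+item 6: size 32, value 163
Minimum size: 30 MB.

30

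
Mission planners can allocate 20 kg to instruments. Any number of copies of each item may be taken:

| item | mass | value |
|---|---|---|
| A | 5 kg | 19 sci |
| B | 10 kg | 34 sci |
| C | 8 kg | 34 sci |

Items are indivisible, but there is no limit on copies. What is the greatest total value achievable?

76 sci

Best value-per-unit is C at 34/8; filling with it alone gives 2×34 = 68.
Optimal mix: 4×A → mass 20, value 76.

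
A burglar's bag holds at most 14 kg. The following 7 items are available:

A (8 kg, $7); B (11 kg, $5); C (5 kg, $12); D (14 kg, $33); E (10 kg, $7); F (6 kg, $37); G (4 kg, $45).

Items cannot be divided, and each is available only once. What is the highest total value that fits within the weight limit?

This is a 0/1 knapsack; check combinations near the capacity.
- F+G: weight 6+4=10, value 37+45=82
- C+G: weight 5+4=9, value 12+45=57
- A+G: weight 8+4=12, value 7+45=52
Best: $82.

$82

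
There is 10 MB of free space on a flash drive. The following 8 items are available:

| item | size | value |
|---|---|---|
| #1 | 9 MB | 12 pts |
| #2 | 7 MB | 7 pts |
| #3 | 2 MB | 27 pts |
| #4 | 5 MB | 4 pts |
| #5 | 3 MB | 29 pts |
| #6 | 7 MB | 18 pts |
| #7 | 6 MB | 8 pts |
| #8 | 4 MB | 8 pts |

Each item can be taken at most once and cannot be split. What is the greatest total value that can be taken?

64 pts

Check high-value combinations within 10 MB:
- #3+#5+#8: size 2+3+4=9, value 27+29+8=64
- #3+#4+#5: size 2+5+3=10, value 27+4+29=60
- #3+#5: size 2+3=5, value 27+29=56
- #5+#6: size 3+7=10, value 29+18=47
- #3+#6: size 2+7=9, value 27+18=45
Best: 64 pts.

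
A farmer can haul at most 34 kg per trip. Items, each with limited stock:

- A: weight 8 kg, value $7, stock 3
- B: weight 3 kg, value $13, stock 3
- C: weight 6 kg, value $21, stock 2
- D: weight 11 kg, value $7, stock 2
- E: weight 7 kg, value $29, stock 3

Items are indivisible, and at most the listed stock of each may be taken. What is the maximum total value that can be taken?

$134

Top feasible selections:
- 2×B + 1×C + 3×E: weight 33, value 134
- 2×C + 3×E: weight 33, value 129
- 3×B + 3×E: weight 30, value 126
Best: $134.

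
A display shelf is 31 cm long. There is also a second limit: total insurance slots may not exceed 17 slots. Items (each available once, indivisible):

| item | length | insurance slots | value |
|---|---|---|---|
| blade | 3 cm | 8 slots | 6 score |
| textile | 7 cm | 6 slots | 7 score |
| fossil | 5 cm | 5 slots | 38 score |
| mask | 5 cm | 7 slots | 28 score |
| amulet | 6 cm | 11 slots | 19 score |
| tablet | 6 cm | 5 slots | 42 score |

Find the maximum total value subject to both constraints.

108 score

Feasible sets respecting both limits:
- fossil+mask+tablet: length 16, insurance slots 17, value 108
- textile+fossil+tablet: length 18, insurance slots 16, value 87
- fossil+tablet: length 11, insurance slots 10, value 80
- mask+tablet: length 11, insurance slots 12, value 70
Best: 108 score.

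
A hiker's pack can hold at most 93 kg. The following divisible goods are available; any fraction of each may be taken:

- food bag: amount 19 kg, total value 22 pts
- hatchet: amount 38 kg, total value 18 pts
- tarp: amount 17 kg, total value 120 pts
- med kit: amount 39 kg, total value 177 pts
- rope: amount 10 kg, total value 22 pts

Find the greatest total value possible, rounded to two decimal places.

344.79

Take in order of value per unit:
- tarp (120/17 per unit): all 17 → value 120, running total 120.00
- med kit (177/39 per unit): all 39 → value 177, running total 297.00
- rope (22/10 per unit): all 10 → value 22, running total 319.00
- food bag (22/19 per unit): all 19 → value 22, running total 341.00
- hatchet (18/38 per unit): 8 of 38 → value 8×18/38 = 3.7895, running total 344.79
Total 344.79.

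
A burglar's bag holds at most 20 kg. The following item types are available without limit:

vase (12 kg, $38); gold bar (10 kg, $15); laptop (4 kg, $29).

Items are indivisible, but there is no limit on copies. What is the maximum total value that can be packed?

Best value-per-unit is laptop at 29/4, and filling with it alone uses weight 5×4=20. No mix of the others beats 5×29 = 145.

$145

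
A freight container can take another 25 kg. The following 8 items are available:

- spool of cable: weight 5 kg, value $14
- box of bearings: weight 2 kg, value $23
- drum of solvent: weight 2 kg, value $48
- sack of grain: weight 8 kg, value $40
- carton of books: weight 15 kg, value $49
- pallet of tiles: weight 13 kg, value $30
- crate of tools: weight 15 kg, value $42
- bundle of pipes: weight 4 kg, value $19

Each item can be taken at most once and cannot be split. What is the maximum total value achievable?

$144

Check high-value combinations within 25 kg:
- spool of cable+box of bearings+drum of solvent+sack of grain+bundle of pipes: weight 5+2+2+8+4=21, value 14+23+48+40+19=144
- box of bearings+drum of solvent+sack of grain+pallet of tiles: weight 2+2+8+13=25, value 23+48+40+30=141
- box of bearings+drum of solvent+carton of books+bundle of pipes: weight 2+2+15+4=23, value 23+48+49+19=139
- drum of solvent+sack of grain+carton of books: weight 2+8+15=25, value 48+40+49=137
Best: $144.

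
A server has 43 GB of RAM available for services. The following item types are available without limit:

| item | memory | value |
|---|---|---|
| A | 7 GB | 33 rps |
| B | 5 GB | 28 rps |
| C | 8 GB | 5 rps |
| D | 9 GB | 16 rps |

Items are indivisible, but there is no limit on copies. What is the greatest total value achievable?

229 rps

Best value-per-unit is B at 28/5; filling with it alone gives 8×28 = 224.
Optimal mix: 1×A + 7×B → memory 42, value 229.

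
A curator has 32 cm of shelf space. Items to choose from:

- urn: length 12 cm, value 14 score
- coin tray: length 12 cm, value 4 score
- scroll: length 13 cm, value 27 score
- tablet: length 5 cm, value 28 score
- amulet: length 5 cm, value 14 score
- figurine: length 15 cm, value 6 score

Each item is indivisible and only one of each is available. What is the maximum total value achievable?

69 score

Check high-value combinations within 32 cm:
- scroll+tablet+amulet: length 13+5+5=23, value 27+28+14=69
- urn+scroll+tablet: length 12+13+5=30, value 14+27+28=69
- coin tray+scroll+tablet: length 12+13+5=30, value 4+27+28=59
- urn+tablet+amulet: length 12+5+5=22, value 14+28+14=56
Best: 69 score.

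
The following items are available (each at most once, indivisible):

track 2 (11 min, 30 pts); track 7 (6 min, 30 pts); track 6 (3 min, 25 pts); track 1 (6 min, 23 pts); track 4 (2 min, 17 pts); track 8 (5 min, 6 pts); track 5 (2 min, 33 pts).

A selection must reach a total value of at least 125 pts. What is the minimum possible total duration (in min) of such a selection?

19

Subsets with value ≥ 125, sorted by total duration:
- track 7+track 6+track 1+track 4+track 5: duration 19, value 128
- track 2+track 7+track 6+track 4+track 5: duration 24, value 135
- track 7+track 6+track 1+track 4+track 8+track 5: duration 24, value 134
- track 2+track 6+track 1+track 4+track 5: duration 24, value 128
Minimum duration: 19 min.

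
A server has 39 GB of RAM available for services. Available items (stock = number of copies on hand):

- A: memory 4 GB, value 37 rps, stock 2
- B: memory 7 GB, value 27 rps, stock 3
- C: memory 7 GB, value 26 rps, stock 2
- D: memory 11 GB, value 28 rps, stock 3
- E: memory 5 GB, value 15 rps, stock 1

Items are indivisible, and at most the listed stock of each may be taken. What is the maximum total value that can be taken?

181 rps

Top feasible selections:
- 2×A + 3×B + 1×C: memory 36, value 181
- 2×A + 2×B + 2×C: memory 36, value 180
- 2×A + 2×B + 1×D + 1×E: memory 38, value 171
Best: 181 rps.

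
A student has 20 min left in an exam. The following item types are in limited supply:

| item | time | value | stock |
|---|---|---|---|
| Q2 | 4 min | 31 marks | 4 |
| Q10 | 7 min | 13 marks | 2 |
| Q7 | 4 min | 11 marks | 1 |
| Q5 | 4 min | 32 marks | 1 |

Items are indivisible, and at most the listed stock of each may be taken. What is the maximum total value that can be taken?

Top feasible selections:
- 4×Q2 + 1×Q5: time 20, value 156
- 3×Q2 + 1×Q7 + 1×Q5: time 20, value 136
Best: 156 marks.

156 marks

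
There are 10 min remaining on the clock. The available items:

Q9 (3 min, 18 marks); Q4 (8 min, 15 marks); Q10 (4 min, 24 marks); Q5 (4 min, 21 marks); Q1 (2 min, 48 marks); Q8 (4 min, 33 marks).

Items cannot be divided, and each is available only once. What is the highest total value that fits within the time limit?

105 marks

Check high-value combinations within 10 min:
- Q10+Q1+Q8: time 4+2+4=10, value 24+48+33=105
- Q5+Q1+Q8: time 4+2+4=10, value 21+48+33=102
- Q9+Q1+Q8: time 3+2+4=9, value 18+48+33=99
Best: 105 marks.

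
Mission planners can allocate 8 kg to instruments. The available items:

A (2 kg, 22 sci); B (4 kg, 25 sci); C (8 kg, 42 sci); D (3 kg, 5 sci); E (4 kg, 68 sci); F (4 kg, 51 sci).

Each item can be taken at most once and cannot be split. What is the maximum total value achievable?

119 sci

Check high-value combinations within 8 kg:
- E+F: mass 4+4=8, value 68+51=119
- B+E: mass 4+4=8, value 25+68=93
- A+E: mass 2+4=6, value 22+68=90
- B+F: mass 4+4=8, value 25+51=76
- A+F: mass 2+4=6, value 22+51=73
Best: 119 sci.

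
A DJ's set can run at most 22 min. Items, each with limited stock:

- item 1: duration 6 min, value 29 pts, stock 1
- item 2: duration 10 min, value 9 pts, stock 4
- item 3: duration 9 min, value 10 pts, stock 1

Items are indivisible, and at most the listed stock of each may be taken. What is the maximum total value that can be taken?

39 pts

Best selections within duration 22 and stock limits:
- 1×item 1 + 1×item 3: duration 15, value 39
- 1×item 1 + 1×item 2: duration 16, value 38
- 1×item 1: duration 6, value 29
- 1×item 2 + 1×item 3: duration 19, value 19
Best: 39 pts.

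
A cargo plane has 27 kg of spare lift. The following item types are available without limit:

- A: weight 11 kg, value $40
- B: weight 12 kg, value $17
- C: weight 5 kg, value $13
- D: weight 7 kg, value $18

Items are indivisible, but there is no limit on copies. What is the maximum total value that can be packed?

$93

Best value-per-unit is A at 40/11; filling with it alone gives 2×40 = 80.
Optimal mix: 2×A + 1×C → weight 27, value 93.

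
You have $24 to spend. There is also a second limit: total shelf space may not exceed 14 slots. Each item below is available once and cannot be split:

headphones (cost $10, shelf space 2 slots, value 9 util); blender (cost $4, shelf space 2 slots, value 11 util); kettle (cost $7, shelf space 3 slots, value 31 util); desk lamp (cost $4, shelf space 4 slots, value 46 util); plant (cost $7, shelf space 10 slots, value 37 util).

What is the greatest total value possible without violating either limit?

88 util

Feasible sets respecting both limits:
- blender+kettle+desk lamp: cost 15, shelf space 9, value 88
- headphones+kettle+desk lamp: cost 21, shelf space 9, value 86
- desk lamp+plant: cost 11, shelf space 14, value 83
Best: 88 util.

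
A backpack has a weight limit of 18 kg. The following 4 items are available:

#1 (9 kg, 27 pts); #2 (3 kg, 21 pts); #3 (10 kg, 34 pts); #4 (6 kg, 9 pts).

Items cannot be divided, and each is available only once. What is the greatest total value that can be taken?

Check high-value combinations within 18 kg:
- #1+#2+#4: weight 9+3+6=18, value 27+21+9=57
- #2+#3: weight 3+10=13, value 21+34=55
- #1+#2: weight 9+3=12, value 27+21=48
Best: 57 pts.

57 pts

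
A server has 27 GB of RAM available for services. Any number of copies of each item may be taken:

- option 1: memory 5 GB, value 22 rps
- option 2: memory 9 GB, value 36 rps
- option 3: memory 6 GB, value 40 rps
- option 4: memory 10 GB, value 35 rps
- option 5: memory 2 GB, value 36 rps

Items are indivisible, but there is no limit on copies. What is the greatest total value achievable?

468 rps

Best value-per-unit is option 5 at 36/2, and filling with it alone uses memory 13×2=26. No mix of the others beats 13×36 = 468.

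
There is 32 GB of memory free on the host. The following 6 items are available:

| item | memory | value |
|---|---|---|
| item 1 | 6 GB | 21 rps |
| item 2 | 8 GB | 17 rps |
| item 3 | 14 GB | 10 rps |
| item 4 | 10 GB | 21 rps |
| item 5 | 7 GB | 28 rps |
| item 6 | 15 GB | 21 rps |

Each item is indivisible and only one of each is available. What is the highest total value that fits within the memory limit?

87 rps

Check high-value combinations within 32 GB:
- item 1+item 2+item 4+item 5: memory 6+8+10+7=31, value 21+17+21+28=87
- item 1+item 4+item 5: memory 6+10+7=23, value 21+21+28=70
- item 1+item 5+item 6: memory 6+7+15=28, value 21+28+21=70
- item 4+item 5+item 6: memory 10+7+15=32, value 21+28+21=70
- item 1+item 2+item 5: memory 6+8+7=21, value 21+17+28=66
Best: 87 rps.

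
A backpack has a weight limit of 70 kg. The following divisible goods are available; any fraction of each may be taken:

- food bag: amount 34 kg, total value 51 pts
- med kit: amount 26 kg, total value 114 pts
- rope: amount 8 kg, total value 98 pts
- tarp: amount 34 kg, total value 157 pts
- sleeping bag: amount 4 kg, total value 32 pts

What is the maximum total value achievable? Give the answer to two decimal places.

Take in order of value per unit:
- rope (98/8 per unit): all 8 → value 98, running total 98.00
- sleeping bag (32/4 per unit): all 4 → value 32, running total 130.00
- tarp (157/34 per unit): all 34 → value 157, running total 287.00
- med kit (114/26 per unit): 24 of 26 → value 24×114/26 = 105.2308, running total 392.23
Total 392.23.

392.23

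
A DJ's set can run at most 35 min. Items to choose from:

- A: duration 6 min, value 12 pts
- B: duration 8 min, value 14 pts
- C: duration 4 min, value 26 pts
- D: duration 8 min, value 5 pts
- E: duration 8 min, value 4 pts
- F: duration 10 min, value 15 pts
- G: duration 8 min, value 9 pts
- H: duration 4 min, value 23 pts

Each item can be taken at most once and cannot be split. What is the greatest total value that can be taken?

90 pts

Check high-value combinations within 35 min:
- A+B+C+F+H: duration 6+8+4+10+4=32, value 12+14+26+15+23=90
- B+C+F+G+H: duration 8+4+10+8+4=34, value 14+26+15+9+23=87
- A+C+F+G+H: duration 6+4+10+8+4=32, value 12+26+15+9+23=85
- A+B+C+G+H: duration 6+8+4+8+4=30, value 12+14+26+9+23=84
- B+C+D+F+H: duration 8+4+8+10+4=34, value 14+26+5+15+23=83
Best: 90 pts.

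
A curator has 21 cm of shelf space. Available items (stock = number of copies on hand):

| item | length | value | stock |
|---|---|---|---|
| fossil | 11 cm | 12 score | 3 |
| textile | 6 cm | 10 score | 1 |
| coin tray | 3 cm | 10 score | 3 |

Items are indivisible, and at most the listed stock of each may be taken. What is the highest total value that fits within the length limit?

Top feasible selections:
- 1×fossil + 3×coin tray: length 20, value 42
- 1×textile + 3×coin tray: length 15, value 40
- 1×fossil + 2×coin tray: length 17, value 32
- 1×fossil + 1×textile + 1×coin tray: length 20, value 32
Best: 42 score.

42 score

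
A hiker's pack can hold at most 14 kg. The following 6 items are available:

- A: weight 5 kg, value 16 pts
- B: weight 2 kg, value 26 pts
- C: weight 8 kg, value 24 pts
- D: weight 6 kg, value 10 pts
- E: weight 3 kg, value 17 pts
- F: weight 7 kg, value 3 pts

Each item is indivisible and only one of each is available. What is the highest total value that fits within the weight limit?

67 pts

Check high-value combinations within 14 kg:
- B+C+E: weight 2+8+3=13, value 26+24+17=67
- A+B+E: weight 5+2+3=10, value 16+26+17=59
- B+D+E: weight 2+6+3=11, value 26+10+17=53
Best: 67 pts.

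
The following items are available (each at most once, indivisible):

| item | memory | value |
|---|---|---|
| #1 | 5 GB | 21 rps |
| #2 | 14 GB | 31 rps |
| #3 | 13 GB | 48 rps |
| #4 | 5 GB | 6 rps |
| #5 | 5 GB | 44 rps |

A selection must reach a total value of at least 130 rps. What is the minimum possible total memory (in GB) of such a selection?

37

Subsets with value ≥ 130, sorted by total memory:
- #1+#2+#3+#5: memory 37, value 144
- #1+#2+#3+#4+#5: memory 42, value 150
Minimum memory: 37 GB.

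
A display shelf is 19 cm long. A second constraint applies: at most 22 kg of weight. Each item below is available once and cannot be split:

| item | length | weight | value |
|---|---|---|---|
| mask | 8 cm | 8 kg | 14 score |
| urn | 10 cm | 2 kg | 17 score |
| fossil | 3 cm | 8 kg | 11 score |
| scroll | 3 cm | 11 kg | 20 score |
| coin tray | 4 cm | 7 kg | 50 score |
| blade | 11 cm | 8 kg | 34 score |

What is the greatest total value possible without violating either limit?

Feasible sets respecting both limits:
- urn+scroll+coin tray: length 17, weight 20, value 87
- coin tray+blade: length 15, weight 15, value 84
- urn+fossil+coin tray: length 17, weight 17, value 78
- scroll+coin tray: length 7, weight 18, value 70
Best: 87 score.

87 score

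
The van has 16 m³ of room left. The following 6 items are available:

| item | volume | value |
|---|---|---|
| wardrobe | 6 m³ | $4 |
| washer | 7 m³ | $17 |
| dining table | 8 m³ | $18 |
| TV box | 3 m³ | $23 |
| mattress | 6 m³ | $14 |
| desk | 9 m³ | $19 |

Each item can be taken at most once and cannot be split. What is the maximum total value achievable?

$54

This is a 0/1 knapsack; check combinations near the capacity.
- washer+TV box+mattress: volume 7+3+6=16, value 17+23+14=54
- wardrobe+washer+TV box: volume 6+7+3=16, value 4+17+23=44
- TV box+desk: volume 3+9=12, value 23+19=42
Best: $54.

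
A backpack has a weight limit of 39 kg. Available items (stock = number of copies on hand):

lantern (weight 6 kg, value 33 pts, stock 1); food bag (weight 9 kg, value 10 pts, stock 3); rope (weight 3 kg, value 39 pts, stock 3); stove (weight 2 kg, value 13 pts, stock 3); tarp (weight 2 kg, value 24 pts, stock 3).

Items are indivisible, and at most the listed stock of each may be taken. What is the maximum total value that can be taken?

271 pts

Best selections within weight 39 and stock limits:
- 1×lantern + 1×food bag + 3×rope + 3×stove + 3×tarp: weight 36, value 271
- 1×lantern + 3×rope + 3×stove + 3×tarp: weight 27, value 261
- 1×lantern + 1×food bag + 3×rope + 2×stove + 3×tarp: weight 34, value 258
Best: 271 pts.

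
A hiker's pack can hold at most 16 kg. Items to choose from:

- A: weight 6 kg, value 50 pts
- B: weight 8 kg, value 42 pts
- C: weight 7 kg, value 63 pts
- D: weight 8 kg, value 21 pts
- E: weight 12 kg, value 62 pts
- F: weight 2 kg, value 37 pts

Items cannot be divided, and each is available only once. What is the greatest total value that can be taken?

Check high-value combinations within 16 kg:
- A+C+F: weight 6+7+2=15, value 50+63+37=150
- A+B+F: weight 6+8+2=16, value 50+42+37=129
- A+C: weight 6+7=13, value 50+63=113
- A+D+F: weight 6+8+2=16, value 50+21+37=108
- B+C: weight 8+7=15, value 42+63=105
Best: 150 pts.

150 pts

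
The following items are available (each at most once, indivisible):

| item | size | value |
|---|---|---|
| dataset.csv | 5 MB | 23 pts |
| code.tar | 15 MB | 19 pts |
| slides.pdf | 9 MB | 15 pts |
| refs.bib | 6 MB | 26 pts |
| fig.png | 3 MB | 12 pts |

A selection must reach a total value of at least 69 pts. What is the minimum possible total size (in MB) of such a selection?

Subsets with value ≥ 69, sorted by total size:
- dataset.csv+slides.pdf+refs.bib+fig.png: size 23, value 76
- dataset.csv+code.tar+refs.bib+fig.png: size 29, value 80
- dataset.csv+code.tar+slides.pdf+fig.png: size 32, value 69
- code.tar+slides.pdf+refs.bib+fig.png: size 33, value 72
Minimum size: 23 MB.

23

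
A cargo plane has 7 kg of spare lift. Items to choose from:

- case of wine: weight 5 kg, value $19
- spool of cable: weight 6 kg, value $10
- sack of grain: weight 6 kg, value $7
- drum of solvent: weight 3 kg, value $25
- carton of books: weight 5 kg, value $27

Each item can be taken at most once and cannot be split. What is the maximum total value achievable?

Check high-value combinations within 7 kg:
- carton of books: weight 5, value 27
- drum of solvent: weight 3, value 25
- case of wine: weight 5, value 19
Best: $27.

$27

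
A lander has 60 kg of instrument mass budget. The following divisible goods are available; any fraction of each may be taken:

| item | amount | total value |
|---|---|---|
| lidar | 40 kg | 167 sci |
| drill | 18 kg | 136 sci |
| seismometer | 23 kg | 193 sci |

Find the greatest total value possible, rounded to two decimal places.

Take in order of value per unit:
- seismometer (193/23 per unit): all 23 → value 193, running total 193.00
- drill (136/18 per unit): all 18 → value 136, running total 329.00
- lidar (167/40 per unit): 19 of 40 → value 19×167/40 = 79.3250, running total 408.33
Total 408.33.

408.33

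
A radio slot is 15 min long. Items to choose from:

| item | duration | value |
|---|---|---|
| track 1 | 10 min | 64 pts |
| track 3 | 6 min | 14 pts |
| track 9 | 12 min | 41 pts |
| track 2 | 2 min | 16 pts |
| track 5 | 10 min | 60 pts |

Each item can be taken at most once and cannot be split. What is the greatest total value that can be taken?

80 pts

Check high-value combinations within 15 min:
- track 1+track 2: duration 10+2=12, value 64+16=80
- track 2+track 5: duration 2+10=12, value 16+60=76
- track 1: duration 10, value 64
Best: 80 pts.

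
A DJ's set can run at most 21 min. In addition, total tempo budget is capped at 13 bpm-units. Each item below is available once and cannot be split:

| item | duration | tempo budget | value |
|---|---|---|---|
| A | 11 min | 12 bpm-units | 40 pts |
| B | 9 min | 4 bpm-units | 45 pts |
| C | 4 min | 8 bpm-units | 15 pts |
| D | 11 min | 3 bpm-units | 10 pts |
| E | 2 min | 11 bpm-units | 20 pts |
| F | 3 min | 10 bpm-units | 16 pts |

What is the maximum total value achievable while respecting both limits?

Feasible sets respecting both limits:
- B+C: duration 13, tempo budget 12, value 60
- B+D: duration 20, tempo budget 7, value 55
- B: duration 9, tempo budget 4, value 45
- A: duration 11, tempo budget 12, value 40
Best: 60 pts.

60 pts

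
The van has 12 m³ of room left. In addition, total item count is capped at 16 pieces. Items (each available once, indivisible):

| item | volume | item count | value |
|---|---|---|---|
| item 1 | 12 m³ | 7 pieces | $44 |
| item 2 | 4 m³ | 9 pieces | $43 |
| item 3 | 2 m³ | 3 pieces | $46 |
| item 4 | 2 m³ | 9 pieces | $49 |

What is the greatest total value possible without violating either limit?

Feasible sets respecting both limits:
- item 3+item 4: volume 4, item count 12, value 95
- item 2+item 3: volume 6, item count 12, value 89
- item 4: volume 2, item count 9, value 49
Best: $95.

$95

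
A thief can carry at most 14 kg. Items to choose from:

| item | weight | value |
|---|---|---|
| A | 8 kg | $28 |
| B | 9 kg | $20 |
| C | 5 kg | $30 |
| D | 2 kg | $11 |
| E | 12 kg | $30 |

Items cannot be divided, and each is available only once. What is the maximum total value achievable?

$58

This is a 0/1 knapsack; check combinations near the capacity.
- A+C: weight 8+5=13, value 28+30=58
- B+C: weight 9+5=14, value 20+30=50
- C+D: weight 5+2=7, value 30+11=41
Best: $58.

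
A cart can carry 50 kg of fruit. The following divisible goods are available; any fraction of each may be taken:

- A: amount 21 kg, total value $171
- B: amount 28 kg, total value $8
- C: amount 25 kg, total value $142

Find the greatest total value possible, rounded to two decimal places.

314.14

Take in order of value per unit:
- A (171/21 per unit): all 21 → value 171, running total 171.00
- C (142/25 per unit): all 25 → value 142, running total 313.00
- B (8/28 per unit): 4 of 28 → value 4×8/28 = 1.1429, running total 314.14
Total 314.14.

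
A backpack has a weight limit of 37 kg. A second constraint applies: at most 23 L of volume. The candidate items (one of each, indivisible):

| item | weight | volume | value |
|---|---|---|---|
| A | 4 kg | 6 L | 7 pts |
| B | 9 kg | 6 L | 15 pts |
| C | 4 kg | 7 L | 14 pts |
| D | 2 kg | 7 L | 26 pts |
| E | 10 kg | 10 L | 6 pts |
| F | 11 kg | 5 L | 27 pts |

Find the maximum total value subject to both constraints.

68 pts

Feasible sets respecting both limits:
- B+D+F: weight 22, volume 18, value 68
- C+D+F: weight 17, volume 19, value 67
- A+D+F: weight 17, volume 18, value 60
- D+E+F: weight 23, volume 22, value 59
Best: 68 pts.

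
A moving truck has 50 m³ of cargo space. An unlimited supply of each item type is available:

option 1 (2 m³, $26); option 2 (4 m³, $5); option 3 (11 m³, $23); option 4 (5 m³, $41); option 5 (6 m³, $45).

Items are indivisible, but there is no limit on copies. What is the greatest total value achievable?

Best value-per-unit is option 1 at 26/2, and filling with it alone uses volume 25×2=50. No mix of the others beats 25×26 = 650.

$650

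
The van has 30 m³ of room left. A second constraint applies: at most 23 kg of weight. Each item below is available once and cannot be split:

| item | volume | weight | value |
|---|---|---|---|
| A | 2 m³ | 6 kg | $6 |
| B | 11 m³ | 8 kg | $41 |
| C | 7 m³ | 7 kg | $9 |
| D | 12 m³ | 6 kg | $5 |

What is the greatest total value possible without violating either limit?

Feasible sets respecting both limits:
- A+B+C: volume 20, weight 21, value 56
- B+C+D: volume 30, weight 21, value 55
- A+B+D: volume 25, weight 20, value 52
Best: $56.

$56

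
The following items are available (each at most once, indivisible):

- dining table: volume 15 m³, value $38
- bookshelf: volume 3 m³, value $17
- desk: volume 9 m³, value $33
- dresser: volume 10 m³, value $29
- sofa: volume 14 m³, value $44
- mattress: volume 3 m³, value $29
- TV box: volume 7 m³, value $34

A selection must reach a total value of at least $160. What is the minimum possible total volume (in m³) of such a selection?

42

Subsets with value ≥ 160, sorted by total volume:
- dining table+bookshelf+sofa+mattress+TV box: volume 42, value 162
- desk+dresser+sofa+mattress+TV box: volume 43, value 169
Minimum volume: 42 m³.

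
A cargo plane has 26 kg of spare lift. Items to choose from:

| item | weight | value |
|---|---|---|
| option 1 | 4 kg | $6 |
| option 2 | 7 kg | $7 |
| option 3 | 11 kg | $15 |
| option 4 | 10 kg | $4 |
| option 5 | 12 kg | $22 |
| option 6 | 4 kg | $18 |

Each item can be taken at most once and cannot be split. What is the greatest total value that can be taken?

$47

Check high-value combinations within 26 kg:
- option 2+option 5+option 6: weight 7+12+4=23, value 7+22+18=47
- option 1+option 5+option 6: weight 4+12+4=20, value 6+22+18=46
- option 1+option 2+option 3+option 6: weight 4+7+11+4=26, value 6+7+15+18=46
- option 4+option 5+option 6: weight 10+12+4=26, value 4+22+18=44
Best: $47.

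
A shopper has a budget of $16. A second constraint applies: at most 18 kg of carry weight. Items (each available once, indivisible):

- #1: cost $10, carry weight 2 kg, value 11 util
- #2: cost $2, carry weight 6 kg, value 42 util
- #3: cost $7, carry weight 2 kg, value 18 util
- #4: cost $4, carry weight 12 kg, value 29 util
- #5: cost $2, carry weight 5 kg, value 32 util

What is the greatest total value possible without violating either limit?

92 util

Feasible sets respecting both limits:
- #2+#3+#5: cost 11, carry weight 13, value 92
- #1+#2+#5: cost 14, carry weight 13, value 85
- #2+#5: cost 4, carry weight 11, value 74
Best: 92 util.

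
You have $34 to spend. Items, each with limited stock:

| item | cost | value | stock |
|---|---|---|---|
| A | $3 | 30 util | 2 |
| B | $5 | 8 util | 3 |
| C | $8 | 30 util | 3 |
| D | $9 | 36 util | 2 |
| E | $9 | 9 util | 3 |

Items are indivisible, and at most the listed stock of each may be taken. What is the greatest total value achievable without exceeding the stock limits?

162 util

Best selections within cost 34 and stock limits:
- 2×A + 1×C + 2×D: cost 32, value 162
- 2×A + 2×C + 1×D: cost 31, value 156
Best: 162 util.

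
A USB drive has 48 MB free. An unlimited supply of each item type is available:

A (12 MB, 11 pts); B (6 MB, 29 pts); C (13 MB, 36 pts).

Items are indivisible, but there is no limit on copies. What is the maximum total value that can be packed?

Best value-per-unit is B at 29/6, and filling with it alone uses size 8×6=48. No mix of the others beats 8×29 = 232.

232 pts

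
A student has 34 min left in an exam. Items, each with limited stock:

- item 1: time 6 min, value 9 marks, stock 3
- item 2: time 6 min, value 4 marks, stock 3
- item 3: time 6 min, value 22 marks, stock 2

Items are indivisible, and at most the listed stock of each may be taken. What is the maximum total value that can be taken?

Best selections within time 34 and stock limits:
- 3×item 1 + 2×item 3: time 30, value 71
- 2×item 1 + 1×item 2 + 2×item 3: time 30, value 66
Best: 71 marks.

71 marks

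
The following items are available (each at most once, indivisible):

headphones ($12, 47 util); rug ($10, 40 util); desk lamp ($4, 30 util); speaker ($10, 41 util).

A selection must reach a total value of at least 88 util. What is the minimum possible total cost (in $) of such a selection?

Subsets with value ≥ 88, sorted by total cost:
- headphones+speaker: cost 22, value 88
- rug+desk lamp+speaker: cost 24, value 111
- headphones+desk lamp+speaker: cost 26, value 118
Minimum cost: 22 $.

22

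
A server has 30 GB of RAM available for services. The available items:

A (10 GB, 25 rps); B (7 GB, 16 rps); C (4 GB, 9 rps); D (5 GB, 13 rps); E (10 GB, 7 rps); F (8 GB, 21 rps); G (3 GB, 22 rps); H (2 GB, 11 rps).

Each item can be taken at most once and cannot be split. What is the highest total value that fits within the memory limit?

95 rps

Check high-value combinations within 30 GB:
- A+B+F+G+H: memory 10+7+8+3+2=30, value 25+16+21+22+11=95
- A+D+F+G+H: memory 10+5+8+3+2=28, value 25+13+21+22+11=92
- B+C+D+F+G+H: memory 7+4+5+8+3+2=29, value 16+9+13+21+22+11=92
- A+C+D+F+G: memory 10+4+5+8+3=30, value 25+9+13+21+22=90
- A+C+F+G+H: memory 10+4+8+3+2=27, value 25+9+21+22+11=88
Best: 95 rps.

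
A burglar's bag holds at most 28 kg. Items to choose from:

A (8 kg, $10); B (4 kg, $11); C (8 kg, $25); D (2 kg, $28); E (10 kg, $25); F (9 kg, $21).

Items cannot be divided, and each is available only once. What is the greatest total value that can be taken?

Check high-value combinations within 28 kg:
- B+C+D+E: weight 4+8+2+10=24, value 11+25+28+25=89
- A+C+D+E: weight 8+8+2+10=28, value 10+25+28+25=88
- B+C+D+F: weight 4+8+2+9=23, value 11+25+28+21=85
- B+D+E+F: weight 4+2+10+9=25, value 11+28+25+21=85
- A+C+D+F: weight 8+8+2+9=27, value 10+25+28+21=84
Best: $89.

$89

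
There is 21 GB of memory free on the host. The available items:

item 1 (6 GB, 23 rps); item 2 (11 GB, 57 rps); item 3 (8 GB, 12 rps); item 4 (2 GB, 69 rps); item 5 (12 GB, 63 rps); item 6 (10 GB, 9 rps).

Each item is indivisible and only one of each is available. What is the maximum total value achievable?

155 rps

This is a 0/1 knapsack; check combinations near the capacity.
- item 1+item 4+item 5: memory 6+2+12=20, value 23+69+63=155
- item 1+item 2+item 4: memory 6+11+2=19, value 23+57+69=149
- item 2+item 3+item 4: memory 11+8+2=21, value 57+12+69=138
Best: 155 rps.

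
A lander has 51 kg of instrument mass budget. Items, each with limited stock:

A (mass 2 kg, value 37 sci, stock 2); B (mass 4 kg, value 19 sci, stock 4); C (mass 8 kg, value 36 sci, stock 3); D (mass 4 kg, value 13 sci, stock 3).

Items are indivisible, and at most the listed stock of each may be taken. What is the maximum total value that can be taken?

Top feasible selections:
- 2×A + 4×B + 3×C + 1×D: mass 48, value 271
- 2×A + 3×B + 3×C + 2×D: mass 48, value 265
- 2×A + 4×B + 2×C + 3×D: mass 48, value 261
- 2×A + 2×B + 3×C + 3×D: mass 48, value 259
Best: 271 sci.

271 sci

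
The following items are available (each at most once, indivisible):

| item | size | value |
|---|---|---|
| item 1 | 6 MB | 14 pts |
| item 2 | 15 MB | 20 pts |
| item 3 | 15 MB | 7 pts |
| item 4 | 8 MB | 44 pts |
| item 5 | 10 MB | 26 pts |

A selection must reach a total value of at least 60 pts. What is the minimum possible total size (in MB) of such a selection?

Subsets with value ≥ 60, sorted by total size:
- item 4+item 5: size 18, value 70
- item 2+item 4: size 23, value 64
- item 1+item 4+item 5: size 24, value 84
- item 1+item 2+item 4: size 29, value 78
Minimum size: 18 MB.

18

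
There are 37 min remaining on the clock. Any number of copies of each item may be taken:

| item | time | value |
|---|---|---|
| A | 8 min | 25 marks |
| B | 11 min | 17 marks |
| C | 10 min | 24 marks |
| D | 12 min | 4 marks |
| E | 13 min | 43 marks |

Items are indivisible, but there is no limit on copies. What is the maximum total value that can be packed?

118 marks

Best value-per-unit is E at 43/13; filling with it alone gives 2×43 = 86.
Optimal mix: 3×A + 1×E → time 37, value 118.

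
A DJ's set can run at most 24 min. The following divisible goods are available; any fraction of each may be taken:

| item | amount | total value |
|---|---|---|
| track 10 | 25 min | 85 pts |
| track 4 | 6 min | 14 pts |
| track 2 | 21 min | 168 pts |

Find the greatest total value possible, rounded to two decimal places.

Take in order of value per unit:
- track 2 (168/21 per unit): all 21 → value 168, running total 168.00
- track 10 (85/25 per unit): 3 of 25 → value 3×85/25 = 10.2000, running total 178.20
Total 178.20.

178.20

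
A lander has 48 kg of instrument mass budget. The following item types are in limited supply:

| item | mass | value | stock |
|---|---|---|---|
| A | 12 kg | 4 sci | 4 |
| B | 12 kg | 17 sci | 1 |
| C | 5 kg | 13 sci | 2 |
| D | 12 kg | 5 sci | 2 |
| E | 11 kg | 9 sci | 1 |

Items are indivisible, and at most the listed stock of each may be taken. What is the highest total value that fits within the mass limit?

Top feasible selections:
- 1×B + 2×C + 1×D + 1×E: mass 45, value 57
- 1×A + 1×B + 2×C + 1×E: mass 45, value 56
Best: 57 sci.

57 sci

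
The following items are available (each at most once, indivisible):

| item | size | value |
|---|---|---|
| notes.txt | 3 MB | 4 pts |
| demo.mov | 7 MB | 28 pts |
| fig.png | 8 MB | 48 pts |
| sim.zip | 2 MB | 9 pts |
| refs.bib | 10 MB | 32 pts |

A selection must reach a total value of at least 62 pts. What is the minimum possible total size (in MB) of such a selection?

15

Subsets with value ≥ 62, sorted by total size:
- demo.mov+fig.png: size 15, value 76
- demo.mov+fig.png+sim.zip: size 17, value 85
- notes.txt+demo.mov+fig.png: size 18, value 80
Minimum size: 15 MB.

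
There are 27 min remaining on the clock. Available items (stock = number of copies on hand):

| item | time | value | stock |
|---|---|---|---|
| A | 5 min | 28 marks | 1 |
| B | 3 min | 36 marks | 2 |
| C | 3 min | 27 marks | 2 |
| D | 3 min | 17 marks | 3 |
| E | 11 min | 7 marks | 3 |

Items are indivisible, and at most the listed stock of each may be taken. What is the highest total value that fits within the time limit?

Top feasible selections:
- 1×A + 2×B + 2×C + 3×D: time 26, value 205
- 1×A + 2×B + 2×C + 2×D: time 23, value 188
- 1×A + 2×B + 1×C + 3×D: time 23, value 178
- 2×B + 2×C + 3×D: time 21, value 177
Best: 205 marks.

205 marks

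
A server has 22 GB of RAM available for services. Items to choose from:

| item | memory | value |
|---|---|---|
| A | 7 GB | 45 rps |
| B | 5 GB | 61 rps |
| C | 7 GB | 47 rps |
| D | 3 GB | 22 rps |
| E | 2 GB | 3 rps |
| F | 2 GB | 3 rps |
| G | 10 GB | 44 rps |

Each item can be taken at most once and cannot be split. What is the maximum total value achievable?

Check high-value combinations within 22 GB:
- A+B+C+D: memory 7+5+7+3=22, value 45+61+47+22=175
- A+B+C+E: memory 7+5+7+2=21, value 45+61+47+3=156
- A+B+C+F: memory 7+5+7+2=21, value 45+61+47+3=156
Best: 175 rps.

175 rps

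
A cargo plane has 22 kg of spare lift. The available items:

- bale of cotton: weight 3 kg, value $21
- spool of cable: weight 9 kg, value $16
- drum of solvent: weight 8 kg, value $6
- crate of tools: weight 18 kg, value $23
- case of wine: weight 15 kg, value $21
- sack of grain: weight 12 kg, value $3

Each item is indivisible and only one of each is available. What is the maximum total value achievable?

This is a 0/1 knapsack; check combinations near the capacity.
- bale of cotton+crate of tools: weight 3+18=21, value 21+23=44
- bale of cotton+spool of cable+drum of solvent: weight 3+9+8=20, value 21+16+6=43
- bale of cotton+case of wine: weight 3+15=18, value 21+21=42
- bale of cotton+spool of cable: weight 3+9=12, value 21+16=37
- bale of cotton+drum of solvent: weight 3+8=11, value 21+6=27
Best: $44.

$44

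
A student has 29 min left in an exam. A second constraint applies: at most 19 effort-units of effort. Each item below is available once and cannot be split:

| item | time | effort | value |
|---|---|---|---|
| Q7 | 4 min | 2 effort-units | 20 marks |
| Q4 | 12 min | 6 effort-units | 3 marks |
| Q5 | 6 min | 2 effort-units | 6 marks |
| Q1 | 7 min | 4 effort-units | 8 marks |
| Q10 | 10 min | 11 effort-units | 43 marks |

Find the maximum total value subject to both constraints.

77 marks

Feasible sets respecting both limits:
- Q7+Q5+Q1+Q10: time 27, effort 19, value 77
- Q7+Q1+Q10: time 21, effort 17, value 71
- Q7+Q5+Q10: time 20, effort 15, value 69
- Q7+Q4+Q10: time 26, effort 19, value 66
Best: 77 marks.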